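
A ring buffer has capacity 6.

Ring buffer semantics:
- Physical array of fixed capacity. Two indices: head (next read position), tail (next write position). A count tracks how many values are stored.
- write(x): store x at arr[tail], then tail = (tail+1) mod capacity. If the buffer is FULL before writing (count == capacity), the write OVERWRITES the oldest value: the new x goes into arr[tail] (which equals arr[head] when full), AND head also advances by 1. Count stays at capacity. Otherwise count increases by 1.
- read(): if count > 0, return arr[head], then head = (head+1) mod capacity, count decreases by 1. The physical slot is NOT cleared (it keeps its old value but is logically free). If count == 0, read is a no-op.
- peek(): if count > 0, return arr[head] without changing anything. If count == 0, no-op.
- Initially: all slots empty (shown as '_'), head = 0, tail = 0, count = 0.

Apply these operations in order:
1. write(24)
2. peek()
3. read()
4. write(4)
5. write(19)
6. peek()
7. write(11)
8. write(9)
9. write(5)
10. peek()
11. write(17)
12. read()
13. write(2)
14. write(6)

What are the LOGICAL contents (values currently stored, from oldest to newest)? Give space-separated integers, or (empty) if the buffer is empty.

Answer: 11 9 5 17 2 6

Derivation:
After op 1 (write(24)): arr=[24 _ _ _ _ _] head=0 tail=1 count=1
After op 2 (peek()): arr=[24 _ _ _ _ _] head=0 tail=1 count=1
After op 3 (read()): arr=[24 _ _ _ _ _] head=1 tail=1 count=0
After op 4 (write(4)): arr=[24 4 _ _ _ _] head=1 tail=2 count=1
After op 5 (write(19)): arr=[24 4 19 _ _ _] head=1 tail=3 count=2
After op 6 (peek()): arr=[24 4 19 _ _ _] head=1 tail=3 count=2
After op 7 (write(11)): arr=[24 4 19 11 _ _] head=1 tail=4 count=3
After op 8 (write(9)): arr=[24 4 19 11 9 _] head=1 tail=5 count=4
After op 9 (write(5)): arr=[24 4 19 11 9 5] head=1 tail=0 count=5
After op 10 (peek()): arr=[24 4 19 11 9 5] head=1 tail=0 count=5
After op 11 (write(17)): arr=[17 4 19 11 9 5] head=1 tail=1 count=6
After op 12 (read()): arr=[17 4 19 11 9 5] head=2 tail=1 count=5
After op 13 (write(2)): arr=[17 2 19 11 9 5] head=2 tail=2 count=6
After op 14 (write(6)): arr=[17 2 6 11 9 5] head=3 tail=3 count=6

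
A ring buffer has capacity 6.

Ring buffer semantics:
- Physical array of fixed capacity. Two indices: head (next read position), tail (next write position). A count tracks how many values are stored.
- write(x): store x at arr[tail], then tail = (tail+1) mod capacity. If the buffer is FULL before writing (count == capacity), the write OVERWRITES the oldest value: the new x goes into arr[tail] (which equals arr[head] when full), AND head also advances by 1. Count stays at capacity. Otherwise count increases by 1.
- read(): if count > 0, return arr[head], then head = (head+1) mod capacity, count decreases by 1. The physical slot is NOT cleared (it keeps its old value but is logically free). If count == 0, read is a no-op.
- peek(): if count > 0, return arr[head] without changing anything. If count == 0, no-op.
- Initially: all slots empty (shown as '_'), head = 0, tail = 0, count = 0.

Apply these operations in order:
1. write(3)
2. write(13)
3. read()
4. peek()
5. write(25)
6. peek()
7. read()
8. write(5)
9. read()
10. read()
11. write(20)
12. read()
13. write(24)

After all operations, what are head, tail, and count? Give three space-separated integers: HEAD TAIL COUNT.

Answer: 5 0 1

Derivation:
After op 1 (write(3)): arr=[3 _ _ _ _ _] head=0 tail=1 count=1
After op 2 (write(13)): arr=[3 13 _ _ _ _] head=0 tail=2 count=2
After op 3 (read()): arr=[3 13 _ _ _ _] head=1 tail=2 count=1
After op 4 (peek()): arr=[3 13 _ _ _ _] head=1 tail=2 count=1
After op 5 (write(25)): arr=[3 13 25 _ _ _] head=1 tail=3 count=2
After op 6 (peek()): arr=[3 13 25 _ _ _] head=1 tail=3 count=2
After op 7 (read()): arr=[3 13 25 _ _ _] head=2 tail=3 count=1
After op 8 (write(5)): arr=[3 13 25 5 _ _] head=2 tail=4 count=2
After op 9 (read()): arr=[3 13 25 5 _ _] head=3 tail=4 count=1
After op 10 (read()): arr=[3 13 25 5 _ _] head=4 tail=4 count=0
After op 11 (write(20)): arr=[3 13 25 5 20 _] head=4 tail=5 count=1
After op 12 (read()): arr=[3 13 25 5 20 _] head=5 tail=5 count=0
After op 13 (write(24)): arr=[3 13 25 5 20 24] head=5 tail=0 count=1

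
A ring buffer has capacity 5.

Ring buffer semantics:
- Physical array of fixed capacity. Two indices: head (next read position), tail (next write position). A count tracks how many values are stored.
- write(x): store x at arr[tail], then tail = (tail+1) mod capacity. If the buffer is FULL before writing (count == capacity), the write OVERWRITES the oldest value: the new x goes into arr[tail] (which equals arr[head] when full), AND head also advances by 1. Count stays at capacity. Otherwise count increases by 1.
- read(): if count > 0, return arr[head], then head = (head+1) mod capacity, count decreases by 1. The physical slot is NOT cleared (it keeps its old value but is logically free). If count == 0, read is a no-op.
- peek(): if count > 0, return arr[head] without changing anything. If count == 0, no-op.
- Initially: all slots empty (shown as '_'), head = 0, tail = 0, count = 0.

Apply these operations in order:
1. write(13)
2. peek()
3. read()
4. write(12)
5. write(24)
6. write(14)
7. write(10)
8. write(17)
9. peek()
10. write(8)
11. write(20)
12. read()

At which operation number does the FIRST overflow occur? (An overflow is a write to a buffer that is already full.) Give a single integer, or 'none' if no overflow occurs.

Answer: 10

Derivation:
After op 1 (write(13)): arr=[13 _ _ _ _] head=0 tail=1 count=1
After op 2 (peek()): arr=[13 _ _ _ _] head=0 tail=1 count=1
After op 3 (read()): arr=[13 _ _ _ _] head=1 tail=1 count=0
After op 4 (write(12)): arr=[13 12 _ _ _] head=1 tail=2 count=1
After op 5 (write(24)): arr=[13 12 24 _ _] head=1 tail=3 count=2
After op 6 (write(14)): arr=[13 12 24 14 _] head=1 tail=4 count=3
After op 7 (write(10)): arr=[13 12 24 14 10] head=1 tail=0 count=4
After op 8 (write(17)): arr=[17 12 24 14 10] head=1 tail=1 count=5
After op 9 (peek()): arr=[17 12 24 14 10] head=1 tail=1 count=5
After op 10 (write(8)): arr=[17 8 24 14 10] head=2 tail=2 count=5
After op 11 (write(20)): arr=[17 8 20 14 10] head=3 tail=3 count=5
After op 12 (read()): arr=[17 8 20 14 10] head=4 tail=3 count=4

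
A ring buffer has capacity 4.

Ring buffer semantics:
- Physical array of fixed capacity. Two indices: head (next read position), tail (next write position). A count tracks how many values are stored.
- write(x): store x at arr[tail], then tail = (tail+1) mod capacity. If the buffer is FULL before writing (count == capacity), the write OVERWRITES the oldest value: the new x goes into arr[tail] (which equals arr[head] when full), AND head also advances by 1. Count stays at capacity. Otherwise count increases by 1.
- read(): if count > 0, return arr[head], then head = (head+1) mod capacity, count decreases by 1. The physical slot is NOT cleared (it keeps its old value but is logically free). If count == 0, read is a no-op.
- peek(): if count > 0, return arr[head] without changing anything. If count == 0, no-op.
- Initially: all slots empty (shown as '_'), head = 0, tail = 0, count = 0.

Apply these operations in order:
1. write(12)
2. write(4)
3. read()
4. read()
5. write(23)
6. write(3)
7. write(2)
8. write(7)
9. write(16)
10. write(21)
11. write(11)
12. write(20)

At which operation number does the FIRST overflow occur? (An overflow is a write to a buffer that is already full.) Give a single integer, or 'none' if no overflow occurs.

Answer: 9

Derivation:
After op 1 (write(12)): arr=[12 _ _ _] head=0 tail=1 count=1
After op 2 (write(4)): arr=[12 4 _ _] head=0 tail=2 count=2
After op 3 (read()): arr=[12 4 _ _] head=1 tail=2 count=1
After op 4 (read()): arr=[12 4 _ _] head=2 tail=2 count=0
After op 5 (write(23)): arr=[12 4 23 _] head=2 tail=3 count=1
After op 6 (write(3)): arr=[12 4 23 3] head=2 tail=0 count=2
After op 7 (write(2)): arr=[2 4 23 3] head=2 tail=1 count=3
After op 8 (write(7)): arr=[2 7 23 3] head=2 tail=2 count=4
After op 9 (write(16)): arr=[2 7 16 3] head=3 tail=3 count=4
After op 10 (write(21)): arr=[2 7 16 21] head=0 tail=0 count=4
After op 11 (write(11)): arr=[11 7 16 21] head=1 tail=1 count=4
After op 12 (write(20)): arr=[11 20 16 21] head=2 tail=2 count=4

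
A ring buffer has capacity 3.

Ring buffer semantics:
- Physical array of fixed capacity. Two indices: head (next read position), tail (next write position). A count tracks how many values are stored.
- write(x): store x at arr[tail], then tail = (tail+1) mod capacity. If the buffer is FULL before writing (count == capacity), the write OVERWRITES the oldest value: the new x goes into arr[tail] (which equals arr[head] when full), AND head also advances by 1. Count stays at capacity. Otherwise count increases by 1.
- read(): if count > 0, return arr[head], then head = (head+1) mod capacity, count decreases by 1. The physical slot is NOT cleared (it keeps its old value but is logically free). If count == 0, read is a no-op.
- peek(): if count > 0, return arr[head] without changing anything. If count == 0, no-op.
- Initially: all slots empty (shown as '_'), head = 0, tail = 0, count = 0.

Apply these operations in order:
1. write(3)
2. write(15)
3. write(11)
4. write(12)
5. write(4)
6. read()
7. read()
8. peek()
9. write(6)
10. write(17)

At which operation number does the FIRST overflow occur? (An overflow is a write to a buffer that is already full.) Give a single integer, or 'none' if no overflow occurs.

Answer: 4

Derivation:
After op 1 (write(3)): arr=[3 _ _] head=0 tail=1 count=1
After op 2 (write(15)): arr=[3 15 _] head=0 tail=2 count=2
After op 3 (write(11)): arr=[3 15 11] head=0 tail=0 count=3
After op 4 (write(12)): arr=[12 15 11] head=1 tail=1 count=3
After op 5 (write(4)): arr=[12 4 11] head=2 tail=2 count=3
After op 6 (read()): arr=[12 4 11] head=0 tail=2 count=2
After op 7 (read()): arr=[12 4 11] head=1 tail=2 count=1
After op 8 (peek()): arr=[12 4 11] head=1 tail=2 count=1
After op 9 (write(6)): arr=[12 4 6] head=1 tail=0 count=2
After op 10 (write(17)): arr=[17 4 6] head=1 tail=1 count=3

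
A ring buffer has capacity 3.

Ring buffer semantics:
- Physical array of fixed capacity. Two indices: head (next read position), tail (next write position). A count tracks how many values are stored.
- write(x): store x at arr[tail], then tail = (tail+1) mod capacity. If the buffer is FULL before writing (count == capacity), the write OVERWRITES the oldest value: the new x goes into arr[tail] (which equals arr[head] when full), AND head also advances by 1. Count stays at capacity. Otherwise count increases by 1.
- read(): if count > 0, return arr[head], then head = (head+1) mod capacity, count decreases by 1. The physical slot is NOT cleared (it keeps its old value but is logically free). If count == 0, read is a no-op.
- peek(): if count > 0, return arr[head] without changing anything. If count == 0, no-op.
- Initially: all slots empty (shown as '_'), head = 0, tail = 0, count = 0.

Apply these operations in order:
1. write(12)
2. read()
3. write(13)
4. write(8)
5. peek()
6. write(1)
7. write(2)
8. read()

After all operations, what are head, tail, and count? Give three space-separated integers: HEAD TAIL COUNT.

After op 1 (write(12)): arr=[12 _ _] head=0 tail=1 count=1
After op 2 (read()): arr=[12 _ _] head=1 tail=1 count=0
After op 3 (write(13)): arr=[12 13 _] head=1 tail=2 count=1
After op 4 (write(8)): arr=[12 13 8] head=1 tail=0 count=2
After op 5 (peek()): arr=[12 13 8] head=1 tail=0 count=2
After op 6 (write(1)): arr=[1 13 8] head=1 tail=1 count=3
After op 7 (write(2)): arr=[1 2 8] head=2 tail=2 count=3
After op 8 (read()): arr=[1 2 8] head=0 tail=2 count=2

Answer: 0 2 2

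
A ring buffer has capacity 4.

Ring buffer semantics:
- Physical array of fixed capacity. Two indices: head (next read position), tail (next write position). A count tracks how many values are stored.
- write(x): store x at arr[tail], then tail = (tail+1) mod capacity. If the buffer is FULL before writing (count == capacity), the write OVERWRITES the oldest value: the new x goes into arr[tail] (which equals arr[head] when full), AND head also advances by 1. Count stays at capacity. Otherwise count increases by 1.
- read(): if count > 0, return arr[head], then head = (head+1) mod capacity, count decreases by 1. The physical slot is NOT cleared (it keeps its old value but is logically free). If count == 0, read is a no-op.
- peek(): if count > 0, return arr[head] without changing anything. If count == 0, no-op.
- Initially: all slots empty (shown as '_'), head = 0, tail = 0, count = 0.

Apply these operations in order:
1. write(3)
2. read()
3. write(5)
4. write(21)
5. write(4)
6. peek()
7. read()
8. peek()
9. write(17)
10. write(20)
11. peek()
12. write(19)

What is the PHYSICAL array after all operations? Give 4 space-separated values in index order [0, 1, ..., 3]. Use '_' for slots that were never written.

After op 1 (write(3)): arr=[3 _ _ _] head=0 tail=1 count=1
After op 2 (read()): arr=[3 _ _ _] head=1 tail=1 count=0
After op 3 (write(5)): arr=[3 5 _ _] head=1 tail=2 count=1
After op 4 (write(21)): arr=[3 5 21 _] head=1 tail=3 count=2
After op 5 (write(4)): arr=[3 5 21 4] head=1 tail=0 count=3
After op 6 (peek()): arr=[3 5 21 4] head=1 tail=0 count=3
After op 7 (read()): arr=[3 5 21 4] head=2 tail=0 count=2
After op 8 (peek()): arr=[3 5 21 4] head=2 tail=0 count=2
After op 9 (write(17)): arr=[17 5 21 4] head=2 tail=1 count=3
After op 10 (write(20)): arr=[17 20 21 4] head=2 tail=2 count=4
After op 11 (peek()): arr=[17 20 21 4] head=2 tail=2 count=4
After op 12 (write(19)): arr=[17 20 19 4] head=3 tail=3 count=4

Answer: 17 20 19 4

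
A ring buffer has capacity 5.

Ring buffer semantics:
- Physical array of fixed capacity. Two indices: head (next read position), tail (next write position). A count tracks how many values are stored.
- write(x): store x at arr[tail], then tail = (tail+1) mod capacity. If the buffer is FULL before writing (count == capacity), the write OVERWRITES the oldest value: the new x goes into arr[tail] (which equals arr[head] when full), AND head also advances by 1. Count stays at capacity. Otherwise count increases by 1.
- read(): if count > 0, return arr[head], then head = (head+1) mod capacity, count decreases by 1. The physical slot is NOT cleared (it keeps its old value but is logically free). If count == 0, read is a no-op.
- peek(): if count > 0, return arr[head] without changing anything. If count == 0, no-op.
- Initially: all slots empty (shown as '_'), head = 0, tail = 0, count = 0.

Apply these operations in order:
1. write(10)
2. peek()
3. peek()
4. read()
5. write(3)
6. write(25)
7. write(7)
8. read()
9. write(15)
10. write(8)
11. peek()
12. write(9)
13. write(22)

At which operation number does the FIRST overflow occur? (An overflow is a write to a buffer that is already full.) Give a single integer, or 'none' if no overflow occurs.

Answer: 13

Derivation:
After op 1 (write(10)): arr=[10 _ _ _ _] head=0 tail=1 count=1
After op 2 (peek()): arr=[10 _ _ _ _] head=0 tail=1 count=1
After op 3 (peek()): arr=[10 _ _ _ _] head=0 tail=1 count=1
After op 4 (read()): arr=[10 _ _ _ _] head=1 tail=1 count=0
After op 5 (write(3)): arr=[10 3 _ _ _] head=1 tail=2 count=1
After op 6 (write(25)): arr=[10 3 25 _ _] head=1 tail=3 count=2
After op 7 (write(7)): arr=[10 3 25 7 _] head=1 tail=4 count=3
After op 8 (read()): arr=[10 3 25 7 _] head=2 tail=4 count=2
After op 9 (write(15)): arr=[10 3 25 7 15] head=2 tail=0 count=3
After op 10 (write(8)): arr=[8 3 25 7 15] head=2 tail=1 count=4
After op 11 (peek()): arr=[8 3 25 7 15] head=2 tail=1 count=4
After op 12 (write(9)): arr=[8 9 25 7 15] head=2 tail=2 count=5
After op 13 (write(22)): arr=[8 9 22 7 15] head=3 tail=3 count=5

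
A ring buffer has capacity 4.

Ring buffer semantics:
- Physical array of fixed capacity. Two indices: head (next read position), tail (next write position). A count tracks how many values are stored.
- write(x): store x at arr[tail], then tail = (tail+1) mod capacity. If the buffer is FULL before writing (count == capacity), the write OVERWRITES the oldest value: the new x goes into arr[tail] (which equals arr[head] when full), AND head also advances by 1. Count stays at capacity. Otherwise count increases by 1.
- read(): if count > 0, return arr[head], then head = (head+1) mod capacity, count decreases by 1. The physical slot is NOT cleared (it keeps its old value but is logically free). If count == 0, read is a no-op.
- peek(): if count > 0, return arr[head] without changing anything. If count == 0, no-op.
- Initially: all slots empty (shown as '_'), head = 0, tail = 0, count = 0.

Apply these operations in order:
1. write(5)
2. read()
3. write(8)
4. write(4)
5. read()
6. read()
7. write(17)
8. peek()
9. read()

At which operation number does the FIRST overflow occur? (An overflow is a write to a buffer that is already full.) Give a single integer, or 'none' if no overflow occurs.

Answer: none

Derivation:
After op 1 (write(5)): arr=[5 _ _ _] head=0 tail=1 count=1
After op 2 (read()): arr=[5 _ _ _] head=1 tail=1 count=0
After op 3 (write(8)): arr=[5 8 _ _] head=1 tail=2 count=1
After op 4 (write(4)): arr=[5 8 4 _] head=1 tail=3 count=2
After op 5 (read()): arr=[5 8 4 _] head=2 tail=3 count=1
After op 6 (read()): arr=[5 8 4 _] head=3 tail=3 count=0
After op 7 (write(17)): arr=[5 8 4 17] head=3 tail=0 count=1
After op 8 (peek()): arr=[5 8 4 17] head=3 tail=0 count=1
After op 9 (read()): arr=[5 8 4 17] head=0 tail=0 count=0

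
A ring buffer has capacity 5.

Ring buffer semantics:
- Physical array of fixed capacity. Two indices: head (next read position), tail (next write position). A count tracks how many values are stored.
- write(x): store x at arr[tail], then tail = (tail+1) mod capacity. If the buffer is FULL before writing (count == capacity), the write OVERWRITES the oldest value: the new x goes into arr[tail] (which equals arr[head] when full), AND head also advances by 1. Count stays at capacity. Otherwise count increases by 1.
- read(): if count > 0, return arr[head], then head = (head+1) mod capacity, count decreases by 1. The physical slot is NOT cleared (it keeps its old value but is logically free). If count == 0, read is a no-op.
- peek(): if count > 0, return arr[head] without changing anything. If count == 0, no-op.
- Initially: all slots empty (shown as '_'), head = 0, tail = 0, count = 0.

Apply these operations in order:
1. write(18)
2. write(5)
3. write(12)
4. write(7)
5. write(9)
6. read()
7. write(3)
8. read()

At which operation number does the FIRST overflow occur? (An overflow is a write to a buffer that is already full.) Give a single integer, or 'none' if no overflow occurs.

Answer: none

Derivation:
After op 1 (write(18)): arr=[18 _ _ _ _] head=0 tail=1 count=1
After op 2 (write(5)): arr=[18 5 _ _ _] head=0 tail=2 count=2
After op 3 (write(12)): arr=[18 5 12 _ _] head=0 tail=3 count=3
After op 4 (write(7)): arr=[18 5 12 7 _] head=0 tail=4 count=4
After op 5 (write(9)): arr=[18 5 12 7 9] head=0 tail=0 count=5
After op 6 (read()): arr=[18 5 12 7 9] head=1 tail=0 count=4
After op 7 (write(3)): arr=[3 5 12 7 9] head=1 tail=1 count=5
After op 8 (read()): arr=[3 5 12 7 9] head=2 tail=1 count=4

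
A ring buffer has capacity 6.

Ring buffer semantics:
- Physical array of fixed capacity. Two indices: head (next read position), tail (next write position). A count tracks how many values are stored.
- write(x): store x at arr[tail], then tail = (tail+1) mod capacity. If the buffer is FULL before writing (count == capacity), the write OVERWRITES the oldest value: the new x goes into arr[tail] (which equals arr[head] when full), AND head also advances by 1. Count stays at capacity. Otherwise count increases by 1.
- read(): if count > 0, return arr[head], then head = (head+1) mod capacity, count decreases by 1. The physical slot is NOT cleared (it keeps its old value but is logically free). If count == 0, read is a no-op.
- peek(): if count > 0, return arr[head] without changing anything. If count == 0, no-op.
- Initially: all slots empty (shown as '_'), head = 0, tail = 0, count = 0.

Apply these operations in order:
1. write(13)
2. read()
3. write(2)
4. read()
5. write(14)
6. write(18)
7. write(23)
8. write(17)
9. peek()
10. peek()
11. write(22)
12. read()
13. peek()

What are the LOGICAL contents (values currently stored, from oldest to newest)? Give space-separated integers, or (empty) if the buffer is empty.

Answer: 18 23 17 22

Derivation:
After op 1 (write(13)): arr=[13 _ _ _ _ _] head=0 tail=1 count=1
After op 2 (read()): arr=[13 _ _ _ _ _] head=1 tail=1 count=0
After op 3 (write(2)): arr=[13 2 _ _ _ _] head=1 tail=2 count=1
After op 4 (read()): arr=[13 2 _ _ _ _] head=2 tail=2 count=0
After op 5 (write(14)): arr=[13 2 14 _ _ _] head=2 tail=3 count=1
After op 6 (write(18)): arr=[13 2 14 18 _ _] head=2 tail=4 count=2
After op 7 (write(23)): arr=[13 2 14 18 23 _] head=2 tail=5 count=3
After op 8 (write(17)): arr=[13 2 14 18 23 17] head=2 tail=0 count=4
After op 9 (peek()): arr=[13 2 14 18 23 17] head=2 tail=0 count=4
After op 10 (peek()): arr=[13 2 14 18 23 17] head=2 tail=0 count=4
After op 11 (write(22)): arr=[22 2 14 18 23 17] head=2 tail=1 count=5
After op 12 (read()): arr=[22 2 14 18 23 17] head=3 tail=1 count=4
After op 13 (peek()): arr=[22 2 14 18 23 17] head=3 tail=1 count=4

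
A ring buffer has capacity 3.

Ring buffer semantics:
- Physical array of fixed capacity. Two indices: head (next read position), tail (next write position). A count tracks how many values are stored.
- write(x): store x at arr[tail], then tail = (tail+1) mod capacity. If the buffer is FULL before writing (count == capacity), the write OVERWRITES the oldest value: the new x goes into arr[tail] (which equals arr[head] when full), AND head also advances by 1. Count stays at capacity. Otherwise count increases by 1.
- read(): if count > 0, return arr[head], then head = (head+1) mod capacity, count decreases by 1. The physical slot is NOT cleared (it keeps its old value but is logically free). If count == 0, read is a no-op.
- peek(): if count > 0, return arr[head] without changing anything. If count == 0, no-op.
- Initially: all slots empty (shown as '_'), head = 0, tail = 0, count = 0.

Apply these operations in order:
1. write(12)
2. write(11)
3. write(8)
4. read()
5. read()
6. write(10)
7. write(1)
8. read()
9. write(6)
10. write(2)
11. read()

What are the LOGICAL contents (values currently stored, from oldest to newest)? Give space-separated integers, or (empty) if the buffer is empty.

After op 1 (write(12)): arr=[12 _ _] head=0 tail=1 count=1
After op 2 (write(11)): arr=[12 11 _] head=0 tail=2 count=2
After op 3 (write(8)): arr=[12 11 8] head=0 tail=0 count=3
After op 4 (read()): arr=[12 11 8] head=1 tail=0 count=2
After op 5 (read()): arr=[12 11 8] head=2 tail=0 count=1
After op 6 (write(10)): arr=[10 11 8] head=2 tail=1 count=2
After op 7 (write(1)): arr=[10 1 8] head=2 tail=2 count=3
After op 8 (read()): arr=[10 1 8] head=0 tail=2 count=2
After op 9 (write(6)): arr=[10 1 6] head=0 tail=0 count=3
After op 10 (write(2)): arr=[2 1 6] head=1 tail=1 count=3
After op 11 (read()): arr=[2 1 6] head=2 tail=1 count=2

Answer: 6 2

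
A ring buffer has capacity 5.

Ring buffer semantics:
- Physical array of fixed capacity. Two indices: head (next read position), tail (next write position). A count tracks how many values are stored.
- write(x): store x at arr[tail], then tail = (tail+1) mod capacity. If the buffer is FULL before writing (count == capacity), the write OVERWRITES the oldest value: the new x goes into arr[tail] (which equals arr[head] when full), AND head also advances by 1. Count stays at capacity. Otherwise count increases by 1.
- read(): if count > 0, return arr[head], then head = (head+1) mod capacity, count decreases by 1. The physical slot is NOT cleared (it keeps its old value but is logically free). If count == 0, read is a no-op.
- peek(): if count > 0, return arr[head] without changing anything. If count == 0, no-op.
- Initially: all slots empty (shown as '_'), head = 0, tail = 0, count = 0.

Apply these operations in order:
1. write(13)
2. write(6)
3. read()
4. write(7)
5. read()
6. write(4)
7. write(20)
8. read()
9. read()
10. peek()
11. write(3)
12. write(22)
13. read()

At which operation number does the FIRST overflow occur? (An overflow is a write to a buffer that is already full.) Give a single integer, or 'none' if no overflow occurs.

After op 1 (write(13)): arr=[13 _ _ _ _] head=0 tail=1 count=1
After op 2 (write(6)): arr=[13 6 _ _ _] head=0 tail=2 count=2
After op 3 (read()): arr=[13 6 _ _ _] head=1 tail=2 count=1
After op 4 (write(7)): arr=[13 6 7 _ _] head=1 tail=3 count=2
After op 5 (read()): arr=[13 6 7 _ _] head=2 tail=3 count=1
After op 6 (write(4)): arr=[13 6 7 4 _] head=2 tail=4 count=2
After op 7 (write(20)): arr=[13 6 7 4 20] head=2 tail=0 count=3
After op 8 (read()): arr=[13 6 7 4 20] head=3 tail=0 count=2
After op 9 (read()): arr=[13 6 7 4 20] head=4 tail=0 count=1
After op 10 (peek()): arr=[13 6 7 4 20] head=4 tail=0 count=1
After op 11 (write(3)): arr=[3 6 7 4 20] head=4 tail=1 count=2
After op 12 (write(22)): arr=[3 22 7 4 20] head=4 tail=2 count=3
After op 13 (read()): arr=[3 22 7 4 20] head=0 tail=2 count=2

Answer: none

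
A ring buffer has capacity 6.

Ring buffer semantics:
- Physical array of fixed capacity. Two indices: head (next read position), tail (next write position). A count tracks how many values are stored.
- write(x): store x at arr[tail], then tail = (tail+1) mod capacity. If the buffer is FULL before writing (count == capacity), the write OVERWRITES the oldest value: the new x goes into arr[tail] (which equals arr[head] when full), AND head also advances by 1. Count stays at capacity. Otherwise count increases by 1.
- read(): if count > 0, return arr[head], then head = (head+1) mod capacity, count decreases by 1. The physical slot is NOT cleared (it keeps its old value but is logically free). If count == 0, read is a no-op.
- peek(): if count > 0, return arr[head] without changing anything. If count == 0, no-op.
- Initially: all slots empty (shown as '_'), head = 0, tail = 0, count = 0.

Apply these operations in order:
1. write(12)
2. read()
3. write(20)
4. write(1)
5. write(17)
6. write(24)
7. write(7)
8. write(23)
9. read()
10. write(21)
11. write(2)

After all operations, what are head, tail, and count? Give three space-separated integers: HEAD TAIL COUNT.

Answer: 3 3 6

Derivation:
After op 1 (write(12)): arr=[12 _ _ _ _ _] head=0 tail=1 count=1
After op 2 (read()): arr=[12 _ _ _ _ _] head=1 tail=1 count=0
After op 3 (write(20)): arr=[12 20 _ _ _ _] head=1 tail=2 count=1
After op 4 (write(1)): arr=[12 20 1 _ _ _] head=1 tail=3 count=2
After op 5 (write(17)): arr=[12 20 1 17 _ _] head=1 tail=4 count=3
After op 6 (write(24)): arr=[12 20 1 17 24 _] head=1 tail=5 count=4
After op 7 (write(7)): arr=[12 20 1 17 24 7] head=1 tail=0 count=5
After op 8 (write(23)): arr=[23 20 1 17 24 7] head=1 tail=1 count=6
After op 9 (read()): arr=[23 20 1 17 24 7] head=2 tail=1 count=5
After op 10 (write(21)): arr=[23 21 1 17 24 7] head=2 tail=2 count=6
After op 11 (write(2)): arr=[23 21 2 17 24 7] head=3 tail=3 count=6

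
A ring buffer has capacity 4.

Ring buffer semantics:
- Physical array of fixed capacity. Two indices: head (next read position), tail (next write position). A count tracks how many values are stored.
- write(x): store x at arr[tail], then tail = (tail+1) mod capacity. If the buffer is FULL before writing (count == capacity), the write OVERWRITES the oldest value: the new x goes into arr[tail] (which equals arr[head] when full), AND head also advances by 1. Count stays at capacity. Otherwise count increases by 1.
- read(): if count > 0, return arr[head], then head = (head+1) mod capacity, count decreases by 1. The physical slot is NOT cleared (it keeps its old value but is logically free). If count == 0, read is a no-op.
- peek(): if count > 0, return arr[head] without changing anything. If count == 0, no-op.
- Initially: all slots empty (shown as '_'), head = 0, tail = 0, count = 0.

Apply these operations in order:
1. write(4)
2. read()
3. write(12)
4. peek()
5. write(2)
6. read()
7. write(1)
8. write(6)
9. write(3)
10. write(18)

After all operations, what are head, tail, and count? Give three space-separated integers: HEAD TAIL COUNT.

Answer: 3 3 4

Derivation:
After op 1 (write(4)): arr=[4 _ _ _] head=0 tail=1 count=1
After op 2 (read()): arr=[4 _ _ _] head=1 tail=1 count=0
After op 3 (write(12)): arr=[4 12 _ _] head=1 tail=2 count=1
After op 4 (peek()): arr=[4 12 _ _] head=1 tail=2 count=1
After op 5 (write(2)): arr=[4 12 2 _] head=1 tail=3 count=2
After op 6 (read()): arr=[4 12 2 _] head=2 tail=3 count=1
After op 7 (write(1)): arr=[4 12 2 1] head=2 tail=0 count=2
After op 8 (write(6)): arr=[6 12 2 1] head=2 tail=1 count=3
After op 9 (write(3)): arr=[6 3 2 1] head=2 tail=2 count=4
After op 10 (write(18)): arr=[6 3 18 1] head=3 tail=3 count=4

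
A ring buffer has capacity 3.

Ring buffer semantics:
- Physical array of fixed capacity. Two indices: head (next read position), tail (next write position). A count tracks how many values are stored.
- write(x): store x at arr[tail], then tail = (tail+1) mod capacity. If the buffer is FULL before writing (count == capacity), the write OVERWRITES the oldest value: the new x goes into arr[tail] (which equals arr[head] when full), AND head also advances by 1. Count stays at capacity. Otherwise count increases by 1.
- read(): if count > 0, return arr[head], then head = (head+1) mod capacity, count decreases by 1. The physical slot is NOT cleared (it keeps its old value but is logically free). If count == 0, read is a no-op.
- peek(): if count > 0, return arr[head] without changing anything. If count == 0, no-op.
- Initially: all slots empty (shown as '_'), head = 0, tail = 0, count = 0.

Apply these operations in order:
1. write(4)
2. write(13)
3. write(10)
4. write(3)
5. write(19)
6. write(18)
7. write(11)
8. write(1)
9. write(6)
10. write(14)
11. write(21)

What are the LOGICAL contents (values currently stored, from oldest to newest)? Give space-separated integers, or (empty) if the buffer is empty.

After op 1 (write(4)): arr=[4 _ _] head=0 tail=1 count=1
After op 2 (write(13)): arr=[4 13 _] head=0 tail=2 count=2
After op 3 (write(10)): arr=[4 13 10] head=0 tail=0 count=3
After op 4 (write(3)): arr=[3 13 10] head=1 tail=1 count=3
After op 5 (write(19)): arr=[3 19 10] head=2 tail=2 count=3
After op 6 (write(18)): arr=[3 19 18] head=0 tail=0 count=3
After op 7 (write(11)): arr=[11 19 18] head=1 tail=1 count=3
After op 8 (write(1)): arr=[11 1 18] head=2 tail=2 count=3
After op 9 (write(6)): arr=[11 1 6] head=0 tail=0 count=3
After op 10 (write(14)): arr=[14 1 6] head=1 tail=1 count=3
After op 11 (write(21)): arr=[14 21 6] head=2 tail=2 count=3

Answer: 6 14 21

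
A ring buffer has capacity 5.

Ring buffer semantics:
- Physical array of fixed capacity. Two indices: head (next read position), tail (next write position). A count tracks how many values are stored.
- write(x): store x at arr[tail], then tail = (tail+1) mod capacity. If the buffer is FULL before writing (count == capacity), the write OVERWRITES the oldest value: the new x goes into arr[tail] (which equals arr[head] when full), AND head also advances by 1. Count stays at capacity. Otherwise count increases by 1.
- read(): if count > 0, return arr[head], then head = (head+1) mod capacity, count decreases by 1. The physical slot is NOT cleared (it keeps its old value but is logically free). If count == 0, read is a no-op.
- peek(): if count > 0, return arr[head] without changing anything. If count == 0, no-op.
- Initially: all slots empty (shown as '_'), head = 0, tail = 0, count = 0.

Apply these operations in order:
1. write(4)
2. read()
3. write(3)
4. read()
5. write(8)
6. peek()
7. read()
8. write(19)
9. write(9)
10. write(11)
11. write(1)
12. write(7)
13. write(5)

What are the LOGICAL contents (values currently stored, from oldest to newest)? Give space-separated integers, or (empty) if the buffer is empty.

Answer: 9 11 1 7 5

Derivation:
After op 1 (write(4)): arr=[4 _ _ _ _] head=0 tail=1 count=1
After op 2 (read()): arr=[4 _ _ _ _] head=1 tail=1 count=0
After op 3 (write(3)): arr=[4 3 _ _ _] head=1 tail=2 count=1
After op 4 (read()): arr=[4 3 _ _ _] head=2 tail=2 count=0
After op 5 (write(8)): arr=[4 3 8 _ _] head=2 tail=3 count=1
After op 6 (peek()): arr=[4 3 8 _ _] head=2 tail=3 count=1
After op 7 (read()): arr=[4 3 8 _ _] head=3 tail=3 count=0
After op 8 (write(19)): arr=[4 3 8 19 _] head=3 tail=4 count=1
After op 9 (write(9)): arr=[4 3 8 19 9] head=3 tail=0 count=2
After op 10 (write(11)): arr=[11 3 8 19 9] head=3 tail=1 count=3
After op 11 (write(1)): arr=[11 1 8 19 9] head=3 tail=2 count=4
After op 12 (write(7)): arr=[11 1 7 19 9] head=3 tail=3 count=5
After op 13 (write(5)): arr=[11 1 7 5 9] head=4 tail=4 count=5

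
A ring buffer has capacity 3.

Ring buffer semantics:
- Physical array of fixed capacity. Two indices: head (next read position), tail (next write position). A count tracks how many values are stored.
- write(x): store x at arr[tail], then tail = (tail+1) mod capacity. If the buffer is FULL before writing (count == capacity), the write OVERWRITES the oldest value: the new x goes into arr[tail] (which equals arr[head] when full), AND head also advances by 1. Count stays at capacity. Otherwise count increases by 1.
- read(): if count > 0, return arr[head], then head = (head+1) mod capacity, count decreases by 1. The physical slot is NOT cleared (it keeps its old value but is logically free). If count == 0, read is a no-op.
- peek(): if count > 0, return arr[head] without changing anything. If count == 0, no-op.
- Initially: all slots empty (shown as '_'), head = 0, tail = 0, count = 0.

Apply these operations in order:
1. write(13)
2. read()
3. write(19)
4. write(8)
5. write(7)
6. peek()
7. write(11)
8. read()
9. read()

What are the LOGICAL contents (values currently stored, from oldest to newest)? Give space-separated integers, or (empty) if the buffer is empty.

After op 1 (write(13)): arr=[13 _ _] head=0 tail=1 count=1
After op 2 (read()): arr=[13 _ _] head=1 tail=1 count=0
After op 3 (write(19)): arr=[13 19 _] head=1 tail=2 count=1
After op 4 (write(8)): arr=[13 19 8] head=1 tail=0 count=2
After op 5 (write(7)): arr=[7 19 8] head=1 tail=1 count=3
After op 6 (peek()): arr=[7 19 8] head=1 tail=1 count=3
After op 7 (write(11)): arr=[7 11 8] head=2 tail=2 count=3
After op 8 (read()): arr=[7 11 8] head=0 tail=2 count=2
After op 9 (read()): arr=[7 11 8] head=1 tail=2 count=1

Answer: 11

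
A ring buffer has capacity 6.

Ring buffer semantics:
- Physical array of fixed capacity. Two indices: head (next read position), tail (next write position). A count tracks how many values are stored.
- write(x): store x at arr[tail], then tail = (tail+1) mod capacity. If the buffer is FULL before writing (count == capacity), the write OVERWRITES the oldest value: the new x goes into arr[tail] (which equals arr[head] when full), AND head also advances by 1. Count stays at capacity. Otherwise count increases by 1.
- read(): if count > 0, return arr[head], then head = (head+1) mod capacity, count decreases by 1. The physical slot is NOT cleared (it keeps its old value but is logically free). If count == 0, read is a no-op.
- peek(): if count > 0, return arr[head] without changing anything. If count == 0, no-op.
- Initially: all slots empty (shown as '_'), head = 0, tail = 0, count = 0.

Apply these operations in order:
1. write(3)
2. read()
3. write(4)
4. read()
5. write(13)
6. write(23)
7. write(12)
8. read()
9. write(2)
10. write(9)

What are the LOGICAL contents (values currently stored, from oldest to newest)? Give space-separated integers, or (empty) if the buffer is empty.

After op 1 (write(3)): arr=[3 _ _ _ _ _] head=0 tail=1 count=1
After op 2 (read()): arr=[3 _ _ _ _ _] head=1 tail=1 count=0
After op 3 (write(4)): arr=[3 4 _ _ _ _] head=1 tail=2 count=1
After op 4 (read()): arr=[3 4 _ _ _ _] head=2 tail=2 count=0
After op 5 (write(13)): arr=[3 4 13 _ _ _] head=2 tail=3 count=1
After op 6 (write(23)): arr=[3 4 13 23 _ _] head=2 tail=4 count=2
After op 7 (write(12)): arr=[3 4 13 23 12 _] head=2 tail=5 count=3
After op 8 (read()): arr=[3 4 13 23 12 _] head=3 tail=5 count=2
After op 9 (write(2)): arr=[3 4 13 23 12 2] head=3 tail=0 count=3
After op 10 (write(9)): arr=[9 4 13 23 12 2] head=3 tail=1 count=4

Answer: 23 12 2 9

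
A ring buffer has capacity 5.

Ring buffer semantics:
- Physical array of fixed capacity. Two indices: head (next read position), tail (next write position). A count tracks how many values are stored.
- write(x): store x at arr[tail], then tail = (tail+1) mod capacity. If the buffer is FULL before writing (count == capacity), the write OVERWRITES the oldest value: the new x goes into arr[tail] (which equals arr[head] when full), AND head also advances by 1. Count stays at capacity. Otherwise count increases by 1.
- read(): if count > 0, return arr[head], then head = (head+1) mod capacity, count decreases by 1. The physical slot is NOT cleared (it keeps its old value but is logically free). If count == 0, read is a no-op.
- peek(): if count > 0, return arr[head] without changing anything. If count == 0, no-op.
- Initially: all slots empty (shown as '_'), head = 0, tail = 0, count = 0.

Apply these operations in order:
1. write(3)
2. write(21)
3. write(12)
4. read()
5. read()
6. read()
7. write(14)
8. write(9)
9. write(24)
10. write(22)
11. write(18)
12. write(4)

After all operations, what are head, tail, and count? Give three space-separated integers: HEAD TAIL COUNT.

After op 1 (write(3)): arr=[3 _ _ _ _] head=0 tail=1 count=1
After op 2 (write(21)): arr=[3 21 _ _ _] head=0 tail=2 count=2
After op 3 (write(12)): arr=[3 21 12 _ _] head=0 tail=3 count=3
After op 4 (read()): arr=[3 21 12 _ _] head=1 tail=3 count=2
After op 5 (read()): arr=[3 21 12 _ _] head=2 tail=3 count=1
After op 6 (read()): arr=[3 21 12 _ _] head=3 tail=3 count=0
After op 7 (write(14)): arr=[3 21 12 14 _] head=3 tail=4 count=1
After op 8 (write(9)): arr=[3 21 12 14 9] head=3 tail=0 count=2
After op 9 (write(24)): arr=[24 21 12 14 9] head=3 tail=1 count=3
After op 10 (write(22)): arr=[24 22 12 14 9] head=3 tail=2 count=4
After op 11 (write(18)): arr=[24 22 18 14 9] head=3 tail=3 count=5
After op 12 (write(4)): arr=[24 22 18 4 9] head=4 tail=4 count=5

Answer: 4 4 5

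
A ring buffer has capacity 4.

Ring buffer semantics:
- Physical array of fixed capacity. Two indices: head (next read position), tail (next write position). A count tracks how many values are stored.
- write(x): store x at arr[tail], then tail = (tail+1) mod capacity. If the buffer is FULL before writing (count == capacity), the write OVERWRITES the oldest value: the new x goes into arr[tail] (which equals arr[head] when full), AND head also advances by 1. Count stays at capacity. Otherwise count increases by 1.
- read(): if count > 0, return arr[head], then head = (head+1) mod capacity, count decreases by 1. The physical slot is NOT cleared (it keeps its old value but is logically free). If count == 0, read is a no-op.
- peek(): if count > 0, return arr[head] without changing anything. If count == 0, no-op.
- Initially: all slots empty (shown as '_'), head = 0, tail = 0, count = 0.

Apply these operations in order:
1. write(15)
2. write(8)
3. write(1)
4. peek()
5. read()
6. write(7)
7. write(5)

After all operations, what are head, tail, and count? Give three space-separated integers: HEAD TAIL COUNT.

Answer: 1 1 4

Derivation:
After op 1 (write(15)): arr=[15 _ _ _] head=0 tail=1 count=1
After op 2 (write(8)): arr=[15 8 _ _] head=0 tail=2 count=2
After op 3 (write(1)): arr=[15 8 1 _] head=0 tail=3 count=3
After op 4 (peek()): arr=[15 8 1 _] head=0 tail=3 count=3
After op 5 (read()): arr=[15 8 1 _] head=1 tail=3 count=2
After op 6 (write(7)): arr=[15 8 1 7] head=1 tail=0 count=3
After op 7 (write(5)): arr=[5 8 1 7] head=1 tail=1 count=4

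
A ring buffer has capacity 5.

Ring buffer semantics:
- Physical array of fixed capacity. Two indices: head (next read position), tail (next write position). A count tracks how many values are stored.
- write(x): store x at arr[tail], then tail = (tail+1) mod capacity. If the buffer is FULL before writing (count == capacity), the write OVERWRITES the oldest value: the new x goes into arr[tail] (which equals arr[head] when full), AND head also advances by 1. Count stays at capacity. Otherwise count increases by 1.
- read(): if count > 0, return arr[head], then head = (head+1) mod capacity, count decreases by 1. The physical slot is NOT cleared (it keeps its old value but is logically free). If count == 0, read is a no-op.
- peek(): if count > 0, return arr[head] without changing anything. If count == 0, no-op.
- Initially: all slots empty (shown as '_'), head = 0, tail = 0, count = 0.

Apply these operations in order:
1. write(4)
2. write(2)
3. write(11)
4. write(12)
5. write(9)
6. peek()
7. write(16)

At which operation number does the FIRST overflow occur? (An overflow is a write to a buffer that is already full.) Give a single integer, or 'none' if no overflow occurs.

After op 1 (write(4)): arr=[4 _ _ _ _] head=0 tail=1 count=1
After op 2 (write(2)): arr=[4 2 _ _ _] head=0 tail=2 count=2
After op 3 (write(11)): arr=[4 2 11 _ _] head=0 tail=3 count=3
After op 4 (write(12)): arr=[4 2 11 12 _] head=0 tail=4 count=4
After op 5 (write(9)): arr=[4 2 11 12 9] head=0 tail=0 count=5
After op 6 (peek()): arr=[4 2 11 12 9] head=0 tail=0 count=5
After op 7 (write(16)): arr=[16 2 11 12 9] head=1 tail=1 count=5

Answer: 7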